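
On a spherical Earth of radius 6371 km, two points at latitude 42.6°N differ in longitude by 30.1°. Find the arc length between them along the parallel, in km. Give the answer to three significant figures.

2460 km

Arc length along a parallel = R cos φ · Δλ (with Δλ in radians).
= 6371 × cos 42.6° × (30.1° × π/180) = 6371 × 0.7361 × 0.5253 ≈ 2460 km.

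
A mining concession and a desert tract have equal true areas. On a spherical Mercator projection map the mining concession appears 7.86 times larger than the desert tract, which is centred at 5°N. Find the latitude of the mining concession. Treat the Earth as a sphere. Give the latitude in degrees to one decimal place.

69.2°

Mercator areal scale is sec²φ, so apparent-area ratio = sec²φ₁ / sec²φ₂ = cos²φ₂ / cos²φ₁.
cos²φ₂ / cos²φ₁ = 7.86  ⇒  cos φ₁ = cos 5° / √7.86 = 0.9962/2.804 = 0.3553.
φ₁ = arccos(0.3553) ≈ 69.2°.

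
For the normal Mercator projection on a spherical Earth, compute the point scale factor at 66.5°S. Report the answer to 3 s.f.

Mercator is conformal, so the point scale is isotropic: h = k = sec φ = 1/cos φ.
k = 1/cos 66.5° = 1/0.3987 = 2.508.

2.51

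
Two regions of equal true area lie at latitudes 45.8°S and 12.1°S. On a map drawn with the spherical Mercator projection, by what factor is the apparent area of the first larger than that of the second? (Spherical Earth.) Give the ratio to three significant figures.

1.97

Mercator is conformal with k = sec φ, so areal scale = k² = sec²φ.
At 45.8°: sec²(45.8°) = 1/0.6972² = 2.057.
At 12.1°: sec²(12.1°) = 1/0.9778² = 1.046.
Ratio = 2.057/1.046 = cos²(12.1°)/cos²(45.8°) ≈ 1.97.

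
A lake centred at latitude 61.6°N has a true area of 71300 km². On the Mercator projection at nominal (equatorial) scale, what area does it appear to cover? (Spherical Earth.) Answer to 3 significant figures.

315000 km²

Mercator is conformal, so the point scale is isotropic: h = k = sec φ = 1/cos φ.
Areal scale = k² = sec²φ = 1/cos²(61.6°) = 1/0.4756² = 4.421.
Apparent area = 71300 × 4.421 ≈ 315000 km².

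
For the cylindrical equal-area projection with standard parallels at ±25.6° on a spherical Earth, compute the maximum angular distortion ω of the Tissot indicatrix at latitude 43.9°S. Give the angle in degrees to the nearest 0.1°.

A cylindrical equal-area projection with standard parallel φ₀ has meridian scale h = cos φ / cos φ₀ and parallel scale k = cos φ₀ / cos φ (so areas are preserved, h·k = 1).
At 43.9°: h = 0.7990, k = 1.252; principal scales a = 1.252, b = 0.7990.
sin(ω/2) = (a − b)/(a + b) = 0.4526/2.051 = 0.2207, so ω = 2 arcsin(0.2207) ≈ 25.5°.

25.5°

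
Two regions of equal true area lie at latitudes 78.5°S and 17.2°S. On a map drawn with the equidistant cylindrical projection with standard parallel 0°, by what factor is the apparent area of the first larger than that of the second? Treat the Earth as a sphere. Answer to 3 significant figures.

Plate carrée maps x = Rλ, y = Rφ. The meridian scale is h = 1 and the parallel scale is k = 1/cos φ = sec φ.
Areal scale at 78.5°: h·k = 1.000 × 5.016 = 5.016.
Areal scale at 17.2°: h·k = 1.000 × 1.047 = 1.047.
Ratio = 5.016/1.047 ≈ 4.79.

4.79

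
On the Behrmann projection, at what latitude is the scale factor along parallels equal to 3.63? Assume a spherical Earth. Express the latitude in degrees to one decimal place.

Behrmann is a cylindrical equal-area projection with standard parallels at ±30°. A cylindrical equal-area projection with standard parallel φ₀ has meridian scale h = cos φ / cos φ₀ and parallel scale k = cos φ₀ / cos φ (so areas are preserved, h·k = 1).
k = cos φ₀ / cos φ = 3.63  ⇒  cos φ = cos 30° / 3.63 = 0.2386.
φ = arccos(0.2386) ≈ 76.2°.

76.2°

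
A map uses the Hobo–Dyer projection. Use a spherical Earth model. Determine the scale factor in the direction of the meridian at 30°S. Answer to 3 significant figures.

1.09

The Hobo–Dyer projection is cylindrical equal-area with φ₀ = 37.5°. Cylindrical equal-area (φ₀ = 37.5°): h = cos φ / cos 37.5° along meridians, k = cos 37.5° / cos φ along parallels; h·k = 1.
h = cos 30° / cos 37.5° = 0.8660/0.7934 = 1.092.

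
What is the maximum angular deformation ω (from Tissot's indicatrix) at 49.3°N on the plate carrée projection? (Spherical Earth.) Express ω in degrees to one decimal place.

Plate carrée maps x = Rλ, y = Rφ. The meridian scale is h = 1 and the parallel scale is k = 1/cos φ = sec φ.
At 49.3°: h = 1.000, k = 1.534; principal scales a = 1.534, b = 1.000.
sin(ω/2) = (a − b)/(a + b) = 0.5335/2.534 = 0.2106, so ω = 2 arcsin(0.2106) ≈ 24.3°.

24.3°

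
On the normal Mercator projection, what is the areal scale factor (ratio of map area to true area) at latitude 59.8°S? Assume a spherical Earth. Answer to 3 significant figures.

For Mercator, h = k = sec φ (a conformal cylindrical projection has a single point scale, 1/cos φ).
Areal scale = k² = sec²φ = 1/cos²(59.8°) = 1/0.5030² = 3.952.

3.95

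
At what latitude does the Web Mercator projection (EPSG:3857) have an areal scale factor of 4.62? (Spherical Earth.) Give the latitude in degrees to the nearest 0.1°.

62.3°

Mercator areal scale is sec²φ.
sec²φ = 4.62  ⇒  cos²φ = 0.2165  ⇒  cos φ = 0.4652.
φ = arccos(0.4652) ≈ 62.3°.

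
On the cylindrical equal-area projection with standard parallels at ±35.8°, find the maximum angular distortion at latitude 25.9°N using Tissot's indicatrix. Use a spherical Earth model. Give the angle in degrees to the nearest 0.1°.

11.8°

For cylindrical equal-area with standard parallel φ₀, h = cos φ / cos φ₀ and k = cos φ₀ / cos φ, so h·k = 1.
At 25.9°: h = 1.109, k = 0.9016; principal scales a = 1.109, b = 0.9016.
sin(ω/2) = (a − b)/(a + b) = 0.2075/2.011 = 0.1032, so ω = 2 arcsin(0.1032) ≈ 11.8°.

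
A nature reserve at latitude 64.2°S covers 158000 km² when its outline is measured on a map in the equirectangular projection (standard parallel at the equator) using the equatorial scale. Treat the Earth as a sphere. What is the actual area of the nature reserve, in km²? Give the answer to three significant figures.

For the equirectangular projection with φ₀ = 0 (plate carrée), h = 1 along meridians and k = sec φ along parallels.
Areal scale = h·k = 1 × sec φ; at 64.2°, h = 1.000, k = 2.298, so h·k = 2.298.
True area = apparent / (areal scale) = 158000 / 2.298 ≈ 68800 km².

68800 km²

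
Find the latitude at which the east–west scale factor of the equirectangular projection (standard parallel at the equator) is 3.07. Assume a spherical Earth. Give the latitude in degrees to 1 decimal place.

Plate carrée: h = 1, k = sec φ along parallels.
sec φ = 3.07  ⇒  cos φ = 0.3257  ⇒  φ ≈ 71.0°.

71.0°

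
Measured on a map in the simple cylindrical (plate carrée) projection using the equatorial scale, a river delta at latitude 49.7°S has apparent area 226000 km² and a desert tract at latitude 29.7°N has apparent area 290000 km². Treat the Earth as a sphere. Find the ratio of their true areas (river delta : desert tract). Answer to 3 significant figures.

0.580

Plate carrée has h = 1 and k = sec φ, giving areal scale sec φ; true area = (apparent area) · cos φ.
True area of river delta: 226000 × cos(49.7°) = 226000 × 0.6468 = 146200 km².
True area of desert tract: 290000 × cos(29.7°) = 290000 × 0.8686 = 251900 km².
Ratio = 146200 / 251900 ≈ 0.580.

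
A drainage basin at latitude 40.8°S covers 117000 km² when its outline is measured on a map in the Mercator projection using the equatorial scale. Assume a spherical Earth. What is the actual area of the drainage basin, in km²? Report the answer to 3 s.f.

67000 km²

For Mercator, h = k = sec φ (a conformal cylindrical projection has a single point scale, 1/cos φ).
Areal scale = k² = sec²φ = 1/cos²(40.8°) = 1/0.7570² = 1.745.
True area = apparent / (areal scale) = 117000 / 1.745 ≈ 67000 km².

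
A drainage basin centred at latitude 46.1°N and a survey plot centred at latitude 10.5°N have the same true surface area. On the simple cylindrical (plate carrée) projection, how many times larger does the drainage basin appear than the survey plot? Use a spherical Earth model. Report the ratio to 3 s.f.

1.42

Plate carrée maps x = Rλ, y = Rφ. The meridian scale is h = 1 and the parallel scale is k = 1/cos φ = sec φ.
Areal scale at 46.1°: h·k = 1.000 × 1.442 = 1.442.
Areal scale at 10.5°: h·k = 1.000 × 1.017 = 1.017.
Ratio = 1.442/1.017 ≈ 1.42.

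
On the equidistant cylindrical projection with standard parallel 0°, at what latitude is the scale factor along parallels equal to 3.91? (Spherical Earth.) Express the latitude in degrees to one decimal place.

75.2°

Plate carrée: h = 1, k = sec φ along parallels.
sec φ = 3.91  ⇒  cos φ = 0.2558  ⇒  φ ≈ 75.2°.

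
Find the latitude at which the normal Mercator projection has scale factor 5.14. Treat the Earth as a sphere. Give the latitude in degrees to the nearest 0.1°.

Mercator scale is k = sec φ = 1/cos φ.
1/cos φ = 5.14  ⇒  cos φ = 0.1946  ⇒  φ = arccos(0.1946) ≈ 78.8°.

78.8°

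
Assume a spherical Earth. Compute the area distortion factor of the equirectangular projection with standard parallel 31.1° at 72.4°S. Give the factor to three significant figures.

2.83

In the equirectangular projection with standard parallel φ₀ = 31.1° (x = Rλ cos φ₀, y = Rφ), meridians are true-scale (h = 1) and the parallel scale is k = cos φ₀ / cos φ.
Areal scale = h·k = 1 × cos φ₀ / cos φ; at 72.4°, h = 1.000, k = 2.832, so h·k = 2.832.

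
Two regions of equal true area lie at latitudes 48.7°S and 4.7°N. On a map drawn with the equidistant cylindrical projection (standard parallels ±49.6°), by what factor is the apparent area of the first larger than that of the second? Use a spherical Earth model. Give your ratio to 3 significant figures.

The equidistant cylindrical projection with φ₀ = 49.6° has h = 1 (meridians true) and k = cos φ₀ / cos φ along parallels.
Areal scale at 48.7°: h·k = 1.000 × 0.9820 = 0.9820.
Areal scale at 4.7°: h·k = 1.000 × 0.6503 = 0.6503.
Ratio = 0.9820/0.6503 ≈ 1.51.

1.51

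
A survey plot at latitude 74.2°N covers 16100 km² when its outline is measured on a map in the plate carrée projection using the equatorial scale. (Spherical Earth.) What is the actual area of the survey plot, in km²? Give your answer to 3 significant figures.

4380 km²

In the plate carrée (x = Rλ, y = Rφ), meridians are true-scale (h = 1) and parallels are stretched by k = sec φ.
Areal scale = h·k = 1 × sec φ; at 74.2°, h = 1.000, k = 3.673, so h·k = 3.673.
True area = apparent / (areal scale) = 16100 / 3.673 ≈ 4380 km².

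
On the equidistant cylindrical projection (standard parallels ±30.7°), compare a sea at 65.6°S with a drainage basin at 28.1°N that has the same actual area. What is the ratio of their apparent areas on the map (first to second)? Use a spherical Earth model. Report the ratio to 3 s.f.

2.14

The equidistant cylindrical projection with φ₀ = 30.7° has h = 1 (meridians true) and k = cos φ₀ / cos φ along parallels.
Areal scale at 65.6°: h·k = 1.000 × 2.081 = 2.081.
Areal scale at 28.1°: h·k = 1.000 × 0.9747 = 0.9747.
Ratio = 2.081/0.9747 ≈ 2.14.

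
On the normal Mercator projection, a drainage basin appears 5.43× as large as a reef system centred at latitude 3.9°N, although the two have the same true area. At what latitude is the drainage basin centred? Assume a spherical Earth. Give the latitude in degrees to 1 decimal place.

64.6°

On Mercator, (apparent₁)/(apparent₂) = sec²φ₁ / sec²φ₂ when true areas are equal.
cos²φ₂ / cos²φ₁ = 5.43  ⇒  cos φ₁ = cos 3.9° / √5.43 = 0.9977/2.330 = 0.4281.
φ₁ = arccos(0.4281) ≈ 64.6°.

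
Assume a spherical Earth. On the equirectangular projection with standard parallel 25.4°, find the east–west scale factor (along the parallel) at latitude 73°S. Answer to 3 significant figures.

3.09

With standard parallel φ₀ = 25.4°, the equirectangular projection gives x = Rλ cos φ₀, y = Rφ, so h = 1 and k = cos 25.4° / cos φ.
k = cos 25.4° / cos 73° = 0.9033/0.2924 = 3.090.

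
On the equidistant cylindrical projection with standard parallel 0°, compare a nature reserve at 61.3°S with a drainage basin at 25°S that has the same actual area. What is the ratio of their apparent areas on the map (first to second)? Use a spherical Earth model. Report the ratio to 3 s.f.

For the equirectangular projection with φ₀ = 0 (plate carrée), h = 1 along meridians and k = sec φ along parallels.
Areal scale at 61.3°: h·k = 1.000 × 2.082 = 2.082.
Areal scale at 25°: h·k = 1.000 × 1.103 = 1.103.
Ratio = 2.082/1.103 ≈ 1.89.

1.89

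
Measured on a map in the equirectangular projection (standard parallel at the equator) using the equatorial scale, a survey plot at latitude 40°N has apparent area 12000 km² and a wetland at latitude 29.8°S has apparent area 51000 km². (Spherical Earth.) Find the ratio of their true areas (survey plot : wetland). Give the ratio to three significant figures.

Plate carrée has h = 1 and k = sec φ, giving areal scale sec φ; true area = (apparent area) · cos φ.
True area of survey plot: 12000 × cos(40°) = 12000 × 0.7660 = 9193 km².
True area of wetland: 51000 × cos(29.8°) = 51000 × 0.8678 = 44260 km².
Ratio = 9193 / 44260 ≈ 0.208.

0.208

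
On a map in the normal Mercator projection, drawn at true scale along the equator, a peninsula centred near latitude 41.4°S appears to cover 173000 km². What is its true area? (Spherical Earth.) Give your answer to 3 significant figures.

For Mercator, h = k = sec φ (a conformal cylindrical projection has a single point scale, 1/cos φ).
Areal scale = k² = sec²φ = 1/cos²(41.4°) = 1/0.7501² = 1.777.
True area = apparent / (areal scale) = 173000 / 1.777 ≈ 97300 km².

97300 km²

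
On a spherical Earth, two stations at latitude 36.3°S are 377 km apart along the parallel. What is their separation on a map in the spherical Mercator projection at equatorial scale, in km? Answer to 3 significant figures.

468 km

Mercator is conformal, so the point scale is isotropic: h = k = sec φ = 1/cos φ.
Along the parallel, k = sec 36.3° = 1/0.8059 = 1.241.
Map distance = 377 × 1.241 ≈ 468 km.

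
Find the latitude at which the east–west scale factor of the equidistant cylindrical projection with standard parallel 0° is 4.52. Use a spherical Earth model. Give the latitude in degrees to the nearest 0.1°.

Plate carrée: h = 1, k = sec φ along parallels.
sec φ = 4.52  ⇒  cos φ = 0.2212  ⇒  φ ≈ 77.2°.

77.2°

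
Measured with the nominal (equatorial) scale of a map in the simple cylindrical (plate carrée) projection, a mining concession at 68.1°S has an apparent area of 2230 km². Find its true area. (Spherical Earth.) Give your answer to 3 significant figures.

Plate carrée maps x = Rλ, y = Rφ. The meridian scale is h = 1 and the parallel scale is k = 1/cos φ = sec φ.
Areal scale = h·k = 1 × sec φ; at 68.1°, h = 1.000, k = 2.681, so h·k = 2.681.
True area = apparent / (areal scale) = 2230 / 2.681 ≈ 832 km².

832 km²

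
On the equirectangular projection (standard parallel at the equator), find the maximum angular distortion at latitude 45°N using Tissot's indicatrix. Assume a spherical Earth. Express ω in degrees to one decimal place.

Plate carrée maps x = Rλ, y = Rφ. The meridian scale is h = 1 and the parallel scale is k = 1/cos φ = sec φ.
At 45°: h = 1.000, k = 1.414; principal scales a = 1.414, b = 1.000.
sin(ω/2) = (a − b)/(a + b) = 0.4142/2.414 = 0.1716, so ω = 2 arcsin(0.1716) ≈ 19.8°.

19.8°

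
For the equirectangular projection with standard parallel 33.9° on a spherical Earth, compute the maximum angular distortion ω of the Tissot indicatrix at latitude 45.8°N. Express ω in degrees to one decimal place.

10.0°

The equidistant cylindrical projection with φ₀ = 33.9° has h = 1 (meridians true) and k = cos φ₀ / cos φ along parallels.
At 45.8°: h = 1.000, k = 1.191; principal scales a = 1.191, b = 1.000.
sin(ω/2) = (a − b)/(a + b) = 0.1906/2.191 = 0.08699, so ω = 2 arcsin(0.08699) ≈ 10.0°.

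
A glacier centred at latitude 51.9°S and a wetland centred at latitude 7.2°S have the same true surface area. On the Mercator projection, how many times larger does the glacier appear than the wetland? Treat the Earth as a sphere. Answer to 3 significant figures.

Mercator is conformal with k = sec φ, so areal scale = k² = sec²φ.
At 51.9°: sec²(51.9°) = 1/0.6170² = 2.627.
At 7.2°: sec²(7.2°) = 1/0.9921² = 1.016.
Ratio = 2.627/1.016 = cos²(7.2°)/cos²(51.9°) ≈ 2.59.

2.59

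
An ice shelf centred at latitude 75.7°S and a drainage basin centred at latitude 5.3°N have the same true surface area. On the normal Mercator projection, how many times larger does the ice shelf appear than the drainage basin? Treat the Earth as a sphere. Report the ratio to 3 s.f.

16.3

On Mercator, area is exaggerated by sec²φ = 1/cos²φ.
At 75.7°: sec²(75.7°) = 1/0.2470² = 16.39.
At 5.3°: sec²(5.3°) = 1/0.9957² = 1.009.
Ratio = 16.39/1.009 = cos²(5.3°)/cos²(75.7°) ≈ 16.3.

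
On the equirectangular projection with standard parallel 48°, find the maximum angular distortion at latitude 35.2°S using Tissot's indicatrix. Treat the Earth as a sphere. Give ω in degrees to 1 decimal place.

11.4°

In the equirectangular projection with standard parallel φ₀ = 48° (x = Rλ cos φ₀, y = Rφ), meridians are true-scale (h = 1) and the parallel scale is k = cos φ₀ / cos φ.
At 35.2°: h = 1.000, k = 0.8189; principal scales a = 1.000, b = 0.8189.
sin(ω/2) = (a − b)/(a + b) = 0.1811/1.819 = 0.09959, so ω = 2 arcsin(0.09959) ≈ 11.4°.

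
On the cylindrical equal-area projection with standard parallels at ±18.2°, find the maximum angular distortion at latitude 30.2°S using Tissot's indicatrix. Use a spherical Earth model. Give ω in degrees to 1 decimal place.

A cylindrical equal-area projection with standard parallel φ₀ has meridian scale h = cos φ / cos φ₀ and parallel scale k = cos φ₀ / cos φ (so areas are preserved, h·k = 1).
At 30.2°: h = 0.9098, k = 1.099; principal scales a = 1.099, b = 0.9098.
sin(ω/2) = (a − b)/(a + b) = 0.1894/2.009 = 0.09426, so ω = 2 arcsin(0.09426) ≈ 10.8°.

10.8°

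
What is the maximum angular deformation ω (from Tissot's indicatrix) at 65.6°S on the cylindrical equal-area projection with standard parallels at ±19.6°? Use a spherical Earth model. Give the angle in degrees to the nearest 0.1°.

A cylindrical equal-area projection with standard parallel φ₀ has meridian scale h = cos φ / cos φ₀ and parallel scale k = cos φ₀ / cos φ (so areas are preserved, h·k = 1).
At 65.6°: h = 0.4385, k = 2.280; principal scales a = 2.280, b = 0.4385.
sin(ω/2) = (a − b)/(a + b) = 1.842/2.719 = 0.6774, so ω = 2 arcsin(0.6774) ≈ 85.3°.

85.3°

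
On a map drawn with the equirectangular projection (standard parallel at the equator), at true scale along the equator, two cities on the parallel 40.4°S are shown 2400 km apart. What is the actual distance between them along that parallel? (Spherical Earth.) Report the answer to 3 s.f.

1830 km

In the plate carrée (x = Rλ, y = Rφ), meridians are true-scale (h = 1) and parallels are stretched by k = sec φ.
Along the parallel at 40.4°, map distances are exaggerated by k = sec 40.4° = 1.313.
True distance = 2400 / 1.313 = 2400 × cos 40.4° ≈ 1830 km.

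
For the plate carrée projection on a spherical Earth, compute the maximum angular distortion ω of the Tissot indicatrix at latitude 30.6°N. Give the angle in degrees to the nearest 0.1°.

8.6°

In the plate carrée (x = Rλ, y = Rφ), meridians are true-scale (h = 1) and parallels are stretched by k = sec φ.
At 30.6°: h = 1.000, k = 1.162; principal scales a = 1.162, b = 1.000.
sin(ω/2) = (a − b)/(a + b) = 0.1618/2.162 = 0.07484, so ω = 2 arcsin(0.07484) ≈ 8.6°.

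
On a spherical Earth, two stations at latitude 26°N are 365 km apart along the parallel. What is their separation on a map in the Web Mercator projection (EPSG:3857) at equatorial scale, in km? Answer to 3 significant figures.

406 km

Mercator is conformal, so the point scale is isotropic: h = k = sec φ = 1/cos φ.
Along the parallel, k = sec 26° = 1/0.8988 = 1.113.
Map distance = 365 × 1.113 ≈ 406 km.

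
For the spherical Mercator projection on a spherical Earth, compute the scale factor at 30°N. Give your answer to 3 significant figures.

1.15

The Mercator projection is conformal; its linear scale factor is the same in every direction and equals sec φ = 1/cos φ.
k = 1/cos 30° = 1/0.8660 = 1.155.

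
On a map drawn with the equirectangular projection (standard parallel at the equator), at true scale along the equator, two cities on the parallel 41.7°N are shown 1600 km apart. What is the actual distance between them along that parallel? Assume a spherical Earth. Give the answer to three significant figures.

1190 km

Plate carrée maps x = Rλ, y = Rφ. The meridian scale is h = 1 and the parallel scale is k = 1/cos φ = sec φ.
Along the parallel at 41.7°, map distances are exaggerated by k = sec 41.7° = 1.339.
True distance = 1600 / 1.339 = 1600 × cos 41.7° ≈ 1190 km.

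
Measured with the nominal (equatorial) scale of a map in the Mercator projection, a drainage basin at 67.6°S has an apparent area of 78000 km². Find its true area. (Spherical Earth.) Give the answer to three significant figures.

For Mercator, h = k = sec φ (a conformal cylindrical projection has a single point scale, 1/cos φ).
Areal scale = k² = sec²φ = 1/cos²(67.6°) = 1/0.3811² = 6.886.
True area = apparent / (areal scale) = 78000 / 6.886 ≈ 11300 km².

11300 km²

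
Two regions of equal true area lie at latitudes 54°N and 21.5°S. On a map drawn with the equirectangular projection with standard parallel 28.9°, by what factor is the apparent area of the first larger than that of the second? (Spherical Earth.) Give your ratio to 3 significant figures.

1.58

With standard parallel φ₀ = 28.9°, the equirectangular projection gives x = Rλ cos φ₀, y = Rφ, so h = 1 and k = cos 28.9° / cos φ.
Areal scale at 54°: h·k = 1.000 × 1.489 = 1.489.
Areal scale at 21.5°: h·k = 1.000 × 0.9409 = 0.9409.
Ratio = 1.489/0.9409 ≈ 1.58.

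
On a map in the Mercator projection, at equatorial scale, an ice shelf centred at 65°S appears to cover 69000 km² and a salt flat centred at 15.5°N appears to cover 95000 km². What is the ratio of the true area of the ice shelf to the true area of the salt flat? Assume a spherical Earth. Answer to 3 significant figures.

0.140

Since Mercator area scale is 1/cos²φ, the true area equals the apparent area multiplied by cos²φ.
True area of ice shelf: 69000 × cos²(65°) = 69000 × 0.1786 = 12320 km².
True area of salt flat: 95000 × cos²(15.5°) = 95000 × 0.9286 = 88220 km².
Ratio = 12320 / 88220 ≈ 0.140.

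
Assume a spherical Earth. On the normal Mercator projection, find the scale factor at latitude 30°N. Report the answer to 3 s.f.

For Mercator, h = k = sec φ (a conformal cylindrical projection has a single point scale, 1/cos φ).
k = 1/cos 30° = 1/0.8660 = 1.155.

1.15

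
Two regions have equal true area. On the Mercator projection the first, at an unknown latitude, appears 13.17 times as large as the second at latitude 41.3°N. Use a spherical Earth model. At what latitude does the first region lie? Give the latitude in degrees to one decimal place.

On Mercator, (apparent₁)/(apparent₂) = sec²φ₁ / sec²φ₂ when true areas are equal.
cos²φ₂ / cos²φ₁ = 13.17  ⇒  cos φ₁ = cos 41.3° / √13.17 = 0.7513/3.629 = 0.2070.
φ₁ = arccos(0.2070) ≈ 78.1°.

78.1°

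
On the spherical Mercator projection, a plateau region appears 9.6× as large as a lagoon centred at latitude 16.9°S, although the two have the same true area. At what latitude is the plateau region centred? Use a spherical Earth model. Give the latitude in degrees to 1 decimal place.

For equal true areas on Mercator, apparent areas scale as sec²φ, so the ratio is cos²φ₂ / cos²φ₁.
cos²φ₂ / cos²φ₁ = 9.6  ⇒  cos φ₁ = cos 16.9° / √9.6 = 0.9568/3.098 = 0.3088.
φ₁ = arccos(0.3088) ≈ 72.0°.

72.0°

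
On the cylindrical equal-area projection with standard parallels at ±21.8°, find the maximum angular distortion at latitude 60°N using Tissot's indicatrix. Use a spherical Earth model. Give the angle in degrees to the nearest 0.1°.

66.8°

A cylindrical equal-area projection with standard parallel φ₀ has meridian scale h = cos φ / cos φ₀ and parallel scale k = cos φ₀ / cos φ (so areas are preserved, h·k = 1).
At 60°: h = 0.5385, k = 1.857; principal scales a = 1.857, b = 0.5385.
sin(ω/2) = (a − b)/(a + b) = 1.318/2.395 = 0.5504, so ω = 2 arcsin(0.5504) ≈ 66.8°.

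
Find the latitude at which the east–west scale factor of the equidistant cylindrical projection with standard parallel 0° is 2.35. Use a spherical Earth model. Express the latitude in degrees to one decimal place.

Plate carrée: h = 1, k = sec φ along parallels.
sec φ = 2.35  ⇒  cos φ = 0.4255  ⇒  φ ≈ 64.8°.

64.8°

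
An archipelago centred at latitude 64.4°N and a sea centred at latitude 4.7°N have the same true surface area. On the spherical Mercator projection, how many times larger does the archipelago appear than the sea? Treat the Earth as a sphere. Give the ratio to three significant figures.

On Mercator, area is exaggerated by sec²φ = 1/cos²φ.
At 64.4°: sec²(64.4°) = 1/0.4321² = 5.356.
At 4.7°: sec²(4.7°) = 1/0.9966² = 1.007.
Ratio = 5.356/1.007 = cos²(4.7°)/cos²(64.4°) ≈ 5.32.

5.32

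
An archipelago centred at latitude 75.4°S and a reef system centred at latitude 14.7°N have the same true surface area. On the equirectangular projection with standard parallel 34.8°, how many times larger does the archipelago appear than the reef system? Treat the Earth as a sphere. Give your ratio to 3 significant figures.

The equidistant cylindrical projection with φ₀ = 34.8° has h = 1 (meridians true) and k = cos φ₀ / cos φ along parallels.
Areal scale at 75.4°: h·k = 1.000 × 3.258 = 3.258.
Areal scale at 14.7°: h·k = 1.000 × 0.8489 = 0.8489.
Ratio = 3.258/0.8489 ≈ 3.84.

3.84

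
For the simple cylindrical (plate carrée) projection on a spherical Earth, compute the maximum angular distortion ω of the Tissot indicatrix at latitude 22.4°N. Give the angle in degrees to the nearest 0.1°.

Plate carrée maps x = Rλ, y = Rφ. The meridian scale is h = 1 and the parallel scale is k = 1/cos φ = sec φ.
At 22.4°: h = 1.000, k = 1.082; principal scales a = 1.082, b = 1.000.
sin(ω/2) = (a − b)/(a + b) = 0.08161/2.082 = 0.03921, so ω = 2 arcsin(0.03921) ≈ 4.5°.

4.5°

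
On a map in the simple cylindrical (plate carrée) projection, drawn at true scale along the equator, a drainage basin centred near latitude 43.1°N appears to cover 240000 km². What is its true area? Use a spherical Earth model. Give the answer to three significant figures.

In the plate carrée (x = Rλ, y = Rφ), meridians are true-scale (h = 1) and parallels are stretched by k = sec φ.
Areal scale = h·k = 1 × sec φ; at 43.1°, h = 1.000, k = 1.370, so h·k = 1.370.
True area = apparent / (areal scale) = 240000 / 1.370 ≈ 175000 km².

175000 km²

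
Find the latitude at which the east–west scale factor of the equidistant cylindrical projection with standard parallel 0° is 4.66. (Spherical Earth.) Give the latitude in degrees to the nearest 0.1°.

77.6°

Plate carrée: h = 1, k = sec φ along parallels.
sec φ = 4.66  ⇒  cos φ = 0.2146  ⇒  φ ≈ 77.6°.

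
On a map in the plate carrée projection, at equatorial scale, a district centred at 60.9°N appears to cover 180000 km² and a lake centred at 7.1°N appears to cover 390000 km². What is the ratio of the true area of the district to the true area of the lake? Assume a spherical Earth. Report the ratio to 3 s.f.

0.226

Plate carrée has h = 1 and k = sec φ, giving areal scale sec φ; true area = (apparent area) · cos φ.
True area of district: 180000 × cos(60.9°) = 180000 × 0.4863 = 87540 km².
True area of lake: 390000 × cos(7.1°) = 390000 × 0.9923 = 387000 km².
Ratio = 87540 / 387000 ≈ 0.226.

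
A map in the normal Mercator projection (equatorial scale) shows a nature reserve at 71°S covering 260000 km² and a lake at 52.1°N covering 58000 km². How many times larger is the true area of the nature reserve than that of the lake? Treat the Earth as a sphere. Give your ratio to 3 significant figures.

1.26

Mercator's areal exaggeration is sec²φ; hence true area = (apparent area) · cos²φ.
True area of nature reserve: 260000 × cos²(71°) = 260000 × 0.1060 = 27560 km².
True area of lake: 58000 × cos²(52.1°) = 58000 × 0.3773 = 21890 km².
Ratio = 27560 / 21890 ≈ 1.26.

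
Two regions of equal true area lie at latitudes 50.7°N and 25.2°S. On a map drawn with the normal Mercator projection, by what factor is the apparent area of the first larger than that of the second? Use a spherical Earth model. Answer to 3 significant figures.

2.04

Mercator is conformal with k = sec φ, so areal scale = k² = sec²φ.
At 50.7°: sec²(50.7°) = 1/0.6334² = 2.493.
At 25.2°: sec²(25.2°) = 1/0.9048² = 1.221.
Ratio = 2.493/1.221 = cos²(25.2°)/cos²(50.7°) ≈ 2.04.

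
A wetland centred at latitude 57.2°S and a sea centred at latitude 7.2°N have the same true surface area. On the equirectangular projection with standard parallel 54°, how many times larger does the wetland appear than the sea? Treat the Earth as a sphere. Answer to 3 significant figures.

The equidistant cylindrical projection with φ₀ = 54° has h = 1 (meridians true) and k = cos φ₀ / cos φ along parallels.
Areal scale at 57.2°: h·k = 1.000 × 1.085 = 1.085.
Areal scale at 7.2°: h·k = 1.000 × 0.5925 = 0.5925.
Ratio = 1.085/0.5925 ≈ 1.83.

1.83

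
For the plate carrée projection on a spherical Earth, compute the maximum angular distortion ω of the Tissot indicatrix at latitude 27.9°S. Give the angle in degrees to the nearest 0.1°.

7.1°

Plate carrée maps x = Rλ, y = Rφ. The meridian scale is h = 1 and the parallel scale is k = 1/cos φ = sec φ.
At 27.9°: h = 1.000, k = 1.132; principal scales a = 1.132, b = 1.000.
sin(ω/2) = (a − b)/(a + b) = 0.1315/2.132 = 0.06170, so ω = 2 arcsin(0.06170) ≈ 7.1°.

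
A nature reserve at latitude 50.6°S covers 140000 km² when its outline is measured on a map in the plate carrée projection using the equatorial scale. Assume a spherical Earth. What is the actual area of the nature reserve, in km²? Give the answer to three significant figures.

88900 km²

For the equirectangular projection with φ₀ = 0 (plate carrée), h = 1 along meridians and k = sec φ along parallels.
Areal scale = h·k = 1 × sec φ; at 50.6°, h = 1.000, k = 1.575, so h·k = 1.575.
True area = apparent / (areal scale) = 140000 / 1.575 ≈ 88900 km².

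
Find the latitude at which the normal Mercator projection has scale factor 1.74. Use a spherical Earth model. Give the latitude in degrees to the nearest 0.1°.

Mercator scale is k = sec φ = 1/cos φ.
1/cos φ = 1.74  ⇒  cos φ = 0.5747  ⇒  φ = arccos(0.5747) ≈ 54.9°.

54.9°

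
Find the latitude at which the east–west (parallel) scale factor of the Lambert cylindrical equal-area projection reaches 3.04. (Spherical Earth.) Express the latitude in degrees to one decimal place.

70.8°

The Lambert cylindrical equal-area projection is the cylindrical equal-area projection with its standard parallel at the equator (φ₀ = 0). For cylindrical equal-area with standard parallel φ₀, h = cos φ / cos φ₀ and k = cos φ₀ / cos φ, so h·k = 1.
k = cos φ₀ / cos φ = 3.04  ⇒  cos φ = cos 0° / 3.04 = 0.3289.
φ = arccos(0.3289) ≈ 70.8°.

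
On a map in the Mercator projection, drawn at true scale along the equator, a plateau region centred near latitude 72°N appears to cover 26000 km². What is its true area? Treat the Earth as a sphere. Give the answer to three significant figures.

2480 km²

Mercator is conformal, so the point scale is isotropic: h = k = sec φ = 1/cos φ.
Areal scale = k² = sec²φ = 1/cos²(72°) = 1/0.3090² = 10.47.
True area = apparent / (areal scale) = 26000 / 10.47 ≈ 2480 km².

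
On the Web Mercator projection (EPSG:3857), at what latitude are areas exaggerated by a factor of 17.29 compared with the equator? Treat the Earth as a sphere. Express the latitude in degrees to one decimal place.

76.1°

Mercator areal scale is sec²φ.
sec²φ = 17.29  ⇒  cos²φ = 0.05784  ⇒  cos φ = 0.2405.
φ = arccos(0.2405) ≈ 76.1°.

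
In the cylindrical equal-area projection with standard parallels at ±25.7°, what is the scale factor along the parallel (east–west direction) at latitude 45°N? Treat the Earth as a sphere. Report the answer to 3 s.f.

1.27

A cylindrical equal-area projection with standard parallel φ₀ has meridian scale h = cos φ / cos φ₀ and parallel scale k = cos φ₀ / cos φ (so areas are preserved, h·k = 1).
k = cos 25.7° / cos 45° = 0.9011/0.7071 = 1.274.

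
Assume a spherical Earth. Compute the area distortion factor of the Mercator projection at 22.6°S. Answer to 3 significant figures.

Mercator is conformal, so the point scale is isotropic: h = k = sec φ = 1/cos φ.
Areal scale = k² = sec²φ = 1/cos²(22.6°) = 1/0.9232² = 1.173.

1.17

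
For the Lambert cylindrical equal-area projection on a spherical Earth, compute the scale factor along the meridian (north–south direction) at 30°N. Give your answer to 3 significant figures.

The Lambert cylindrical equal-area projection is the cylindrical equal-area projection with its standard parallel at the equator (φ₀ = 0). Cylindrical equal-area (φ₀ = 0°): h = cos φ / cos 0° along meridians, k = cos 0° / cos φ along parallels; h·k = 1.
h = cos 30° / cos 0° = 0.8660/1.000 = 0.8660.

0.866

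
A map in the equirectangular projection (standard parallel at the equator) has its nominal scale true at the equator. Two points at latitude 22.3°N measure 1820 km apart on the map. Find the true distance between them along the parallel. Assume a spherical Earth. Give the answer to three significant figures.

Plate carrée maps x = Rλ, y = Rφ. The meridian scale is h = 1 and the parallel scale is k = 1/cos φ = sec φ.
Along the parallel at 22.3°, map distances are exaggerated by k = sec 22.3° = 1.081.
True distance = 1820 / 1.081 = 1820 × cos 22.3° ≈ 1680 km.

1680 km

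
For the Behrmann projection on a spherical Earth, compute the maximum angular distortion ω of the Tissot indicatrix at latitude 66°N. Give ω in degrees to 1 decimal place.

Behrmann is a cylindrical equal-area projection with standard parallels at ±30°. A cylindrical equal-area projection with standard parallel φ₀ has meridian scale h = cos φ / cos φ₀ and parallel scale k = cos φ₀ / cos φ (so areas are preserved, h·k = 1).
At 66°: h = 0.4697, k = 2.129; principal scales a = 2.129, b = 0.4697.
sin(ω/2) = (a − b)/(a + b) = 1.660/2.599 = 0.6386, so ω = 2 arcsin(0.6386) ≈ 79.4°.

79.4°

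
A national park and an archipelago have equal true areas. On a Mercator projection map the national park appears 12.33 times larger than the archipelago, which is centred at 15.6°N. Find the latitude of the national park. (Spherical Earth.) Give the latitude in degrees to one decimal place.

74.1°

Mercator areal scale is sec²φ, so apparent-area ratio = sec²φ₁ / sec²φ₂ = cos²φ₂ / cos²φ₁.
cos²φ₂ / cos²φ₁ = 12.33  ⇒  cos φ₁ = cos 15.6° / √12.33 = 0.9632/3.511 = 0.2743.
φ₁ = arccos(0.2743) ≈ 74.1°.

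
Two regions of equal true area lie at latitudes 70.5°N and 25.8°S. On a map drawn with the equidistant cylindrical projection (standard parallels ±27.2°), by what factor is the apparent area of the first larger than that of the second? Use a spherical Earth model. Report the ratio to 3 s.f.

2.70

In the equirectangular projection with standard parallel φ₀ = 27.2° (x = Rλ cos φ₀, y = Rφ), meridians are true-scale (h = 1) and the parallel scale is k = cos φ₀ / cos φ.
Areal scale at 70.5°: h·k = 1.000 × 2.664 = 2.664.
Areal scale at 25.8°: h·k = 1.000 × 0.9879 = 0.9879.
Ratio = 2.664/0.9879 ≈ 2.70.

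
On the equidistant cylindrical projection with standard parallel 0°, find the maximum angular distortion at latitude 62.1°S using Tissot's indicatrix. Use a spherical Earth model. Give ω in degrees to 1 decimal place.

For the equirectangular projection with φ₀ = 0 (plate carrée), h = 1 along meridians and k = sec φ along parallels.
At 62.1°: h = 1.000, k = 2.137; principal scales a = 2.137, b = 1.000.
sin(ω/2) = (a − b)/(a + b) = 1.137/3.137 = 0.3625, so ω = 2 arcsin(0.3625) ≈ 42.5°.

42.5°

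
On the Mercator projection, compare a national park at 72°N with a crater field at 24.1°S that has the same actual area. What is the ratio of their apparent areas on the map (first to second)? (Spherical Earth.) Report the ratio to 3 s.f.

8.73

Mercator is conformal with k = sec φ, so areal scale = k² = sec²φ.
At 72°: sec²(72°) = 1/0.3090² = 10.47.
At 24.1°: sec²(24.1°) = 1/0.9128² = 1.200.
Ratio = 10.47/1.200 = cos²(24.1°)/cos²(72°) ≈ 8.73.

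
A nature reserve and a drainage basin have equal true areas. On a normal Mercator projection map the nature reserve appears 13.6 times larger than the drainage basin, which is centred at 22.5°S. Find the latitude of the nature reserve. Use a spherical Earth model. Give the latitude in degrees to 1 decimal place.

75.5°

Mercator areal scale is sec²φ, so apparent-area ratio = sec²φ₁ / sec²φ₂ = cos²φ₂ / cos²φ₁.
cos²φ₂ / cos²φ₁ = 13.6  ⇒  cos φ₁ = cos 22.5° / √13.6 = 0.9239/3.688 = 0.2505.
φ₁ = arccos(0.2505) ≈ 75.5°.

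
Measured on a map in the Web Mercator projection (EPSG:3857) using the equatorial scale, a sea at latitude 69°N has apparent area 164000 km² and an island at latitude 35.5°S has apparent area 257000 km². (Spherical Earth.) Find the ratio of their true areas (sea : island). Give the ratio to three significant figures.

Mercator's areal exaggeration is sec²φ; hence true area = (apparent area) · cos²φ.
True area of sea: 164000 × cos²(69°) = 164000 × 0.1284 = 21060 km².
True area of island: 257000 × cos²(35.5°) = 257000 × 0.6628 = 170300 km².
Ratio = 21060 / 170300 ≈ 0.124.

0.124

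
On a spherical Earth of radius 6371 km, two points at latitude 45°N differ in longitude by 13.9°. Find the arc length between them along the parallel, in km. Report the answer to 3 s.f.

1090 km

Arc length along a parallel = R cos φ · Δλ (with Δλ in radians).
= 6371 × cos 45° × (13.9° × π/180) = 6371 × 0.7071 × 0.2426 ≈ 1090 km.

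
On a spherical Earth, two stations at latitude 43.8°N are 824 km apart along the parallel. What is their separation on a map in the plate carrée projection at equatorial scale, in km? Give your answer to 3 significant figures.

1140 km

In the plate carrée (x = Rλ, y = Rφ), meridians are true-scale (h = 1) and parallels are stretched by k = sec φ.
Along the parallel, k = sec 43.8° = 1/0.7218 = 1.386.
Map distance = 824 × 1.386 ≈ 1140 km.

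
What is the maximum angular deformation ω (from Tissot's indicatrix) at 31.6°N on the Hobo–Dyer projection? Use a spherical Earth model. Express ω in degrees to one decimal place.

The Hobo–Dyer projection is cylindrical equal-area with φ₀ = 37.5°. A cylindrical equal-area projection with standard parallel φ₀ has meridian scale h = cos φ / cos φ₀ and parallel scale k = cos φ₀ / cos φ (so areas are preserved, h·k = 1).
At 31.6°: h = 1.074, k = 0.9315; principal scales a = 1.074, b = 0.9315.
sin(ω/2) = (a − b)/(a + b) = 0.1421/2.005 = 0.07088, so ω = 2 arcsin(0.07088) ≈ 8.1°.

8.1°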